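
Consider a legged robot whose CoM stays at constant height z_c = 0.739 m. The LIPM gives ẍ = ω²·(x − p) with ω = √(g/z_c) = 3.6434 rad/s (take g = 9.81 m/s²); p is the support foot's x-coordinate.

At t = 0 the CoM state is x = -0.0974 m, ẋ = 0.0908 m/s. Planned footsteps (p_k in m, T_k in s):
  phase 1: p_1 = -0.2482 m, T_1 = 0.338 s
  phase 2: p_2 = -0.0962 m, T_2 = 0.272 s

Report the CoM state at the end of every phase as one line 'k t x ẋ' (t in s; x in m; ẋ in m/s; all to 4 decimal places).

1 0.3380 0.0712 1.0299
2 0.6100 0.4886 2.2867

phase 1: p=-0.2482, T=0.338, ωT=1.231469, cosh=1.859062, sinh=1.567198; start (x,ẋ)=(-0.097400, 0.090800) → end (x,ẋ)=(0.071204, 1.029860)
phase 2: p=-0.0962, T=0.272, ωT=0.991005, cosh=1.532572, sinh=1.161368; start (x,ẋ)=(0.071204, 1.029860) → end (x,ẋ)=(0.488636, 2.286675)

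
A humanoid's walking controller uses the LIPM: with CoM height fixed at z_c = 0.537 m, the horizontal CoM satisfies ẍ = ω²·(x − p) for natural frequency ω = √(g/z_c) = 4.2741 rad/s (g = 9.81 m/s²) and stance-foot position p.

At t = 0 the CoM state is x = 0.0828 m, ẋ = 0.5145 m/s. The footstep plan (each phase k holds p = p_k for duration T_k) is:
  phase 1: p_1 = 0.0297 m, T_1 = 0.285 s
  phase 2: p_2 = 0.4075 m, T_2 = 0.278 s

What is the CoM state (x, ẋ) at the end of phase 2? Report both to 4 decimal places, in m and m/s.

x = 0.6893, ẋ = 1.7224

phase 1: p=0.0297, T=0.285, ωT=1.218118, cosh=1.838303, sinh=1.542517; start (x,ẋ)=(0.082800, 0.514500) → end (x,ẋ)=(0.312996, 1.295889)
phase 2: p=0.4075, T=0.278, ωT=1.188200, cosh=1.792969, sinh=1.488200; start (x,ẋ)=(0.312996, 1.295889) → end (x,ẋ)=(0.689274, 1.722378)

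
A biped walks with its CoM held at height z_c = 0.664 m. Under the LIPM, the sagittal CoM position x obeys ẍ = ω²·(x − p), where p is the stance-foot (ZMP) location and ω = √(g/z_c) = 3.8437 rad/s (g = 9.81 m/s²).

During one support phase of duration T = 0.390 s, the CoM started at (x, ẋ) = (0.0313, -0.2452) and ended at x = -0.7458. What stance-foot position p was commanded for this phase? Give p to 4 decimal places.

ωT = 3.8437·0.390 = 1.499043; cosh(ωT) = 2.350373, sinh(ωT) = 2.127029
x(T) = p + (x₀−p)·cosh(ωT) + (ẋ₀/ω)·sinh(ωT) ⇒ p·(1 − cosh) = x(T) − x₀·cosh − (ẋ₀/ω)·sinh
numerator   = -0.7458 − (0.0313)·2.350373 − (-0.2452/3.8437)·2.127029 = -0.683678
denominator = 1 − 2.350373 = -1.350373
p = -0.683678 / -1.350373 = 0.5063

p = 0.5063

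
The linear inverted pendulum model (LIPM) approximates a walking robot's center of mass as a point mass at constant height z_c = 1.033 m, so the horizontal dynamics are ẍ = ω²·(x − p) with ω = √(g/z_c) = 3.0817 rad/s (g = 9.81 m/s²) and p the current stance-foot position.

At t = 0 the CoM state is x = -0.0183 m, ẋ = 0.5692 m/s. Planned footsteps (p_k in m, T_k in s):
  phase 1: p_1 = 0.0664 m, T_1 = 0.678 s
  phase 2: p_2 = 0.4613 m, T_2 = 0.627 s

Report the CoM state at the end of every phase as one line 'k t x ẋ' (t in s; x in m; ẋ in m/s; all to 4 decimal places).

phase 1: p=0.0664, T=0.678, ωT=2.089393, cosh=4.101884, sinh=3.978122; start (x,ẋ)=(-0.018300, 0.569200) → end (x,ẋ)=(0.453742, 1.296423)
phase 2: p=0.4613, T=0.627, ωT=1.932226, cosh=3.524844, sinh=3.380019; start (x,ẋ)=(0.453742, 1.296423) → end (x,ẋ)=(1.856582, 4.490968)

1 0.6780 0.4537 1.2964
2 1.3050 1.8566 4.4910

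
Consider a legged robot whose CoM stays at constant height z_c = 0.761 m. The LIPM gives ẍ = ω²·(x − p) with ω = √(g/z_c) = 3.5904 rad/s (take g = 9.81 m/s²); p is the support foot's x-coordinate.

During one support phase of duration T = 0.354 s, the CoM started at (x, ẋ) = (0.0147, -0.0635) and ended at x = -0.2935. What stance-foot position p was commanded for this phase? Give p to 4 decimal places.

p = 0.3173

ωT = 3.5904·0.354 = 1.271002; cosh(ωT) = 1.922486, sinh(ωT) = 1.641935
x(T) = p + (x₀−p)·cosh(ωT) + (ẋ₀/ω)·sinh(ωT) ⇒ p·(1 − cosh) = x(T) − x₀·cosh − (ẋ₀/ω)·sinh
numerator   = -0.2935 − (0.0147)·1.922486 − (-0.0635/3.5904)·1.641935 = -0.292721
denominator = 1 − 1.922486 = -0.922486
p = -0.292721 / -0.922486 = 0.3173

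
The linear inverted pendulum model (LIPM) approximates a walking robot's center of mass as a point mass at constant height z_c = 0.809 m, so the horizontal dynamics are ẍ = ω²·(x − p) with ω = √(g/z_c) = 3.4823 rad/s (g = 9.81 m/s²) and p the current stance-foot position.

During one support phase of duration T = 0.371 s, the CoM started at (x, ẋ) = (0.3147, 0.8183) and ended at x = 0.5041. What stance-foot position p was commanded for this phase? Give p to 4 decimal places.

ωT = 3.4823·0.371 = 1.291933; cosh(ωT) = 1.957278, sinh(ωT) = 1.682539
x(T) = p + (x₀−p)·cosh(ωT) + (ẋ₀/ω)·sinh(ωT) ⇒ p·(1 − cosh) = x(T) − x₀·cosh − (ẋ₀/ω)·sinh
numerator   = 0.5041 − (0.3147)·1.957278 − (0.8183/3.4823)·1.682539 = -0.507232
denominator = 1 − 1.957278 = -0.957278
p = -0.507232 / -0.957278 = 0.5299

p = 0.5299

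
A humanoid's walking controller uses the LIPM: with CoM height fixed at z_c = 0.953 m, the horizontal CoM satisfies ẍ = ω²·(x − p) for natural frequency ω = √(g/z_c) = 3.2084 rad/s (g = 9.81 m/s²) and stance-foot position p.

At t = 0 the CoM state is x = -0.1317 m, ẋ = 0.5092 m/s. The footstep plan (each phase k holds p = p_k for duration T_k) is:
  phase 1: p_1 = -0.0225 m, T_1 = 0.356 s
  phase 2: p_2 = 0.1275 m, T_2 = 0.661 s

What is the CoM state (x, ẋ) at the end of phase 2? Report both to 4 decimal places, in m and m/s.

phase 1: p=-0.0225, T=0.356, ωT=1.142190, cosh=1.726372, sinh=1.407253; start (x,ẋ)=(-0.131700, 0.509200) → end (x,ẋ)=(0.012323, 0.386027)
phase 2: p=0.1275, T=0.661, ωT=2.120752, cosh=4.228675, sinh=4.108733; start (x,ẋ)=(0.012323, 0.386027) → end (x,ẋ)=(0.134807, 0.114068)

x = 0.1348, ẋ = 0.1141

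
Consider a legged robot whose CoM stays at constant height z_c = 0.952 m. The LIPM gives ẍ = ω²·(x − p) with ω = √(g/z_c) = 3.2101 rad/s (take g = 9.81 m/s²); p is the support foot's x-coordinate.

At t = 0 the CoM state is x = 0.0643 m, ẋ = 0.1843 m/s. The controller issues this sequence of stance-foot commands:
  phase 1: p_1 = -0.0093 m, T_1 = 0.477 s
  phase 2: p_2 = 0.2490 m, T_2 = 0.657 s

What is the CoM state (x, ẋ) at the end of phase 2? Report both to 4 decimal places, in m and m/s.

x = 1.6652, ẋ = 4.6454

phase 1: p=-0.0093, T=0.477, ωT=1.531218, cosh=2.420038, sinh=2.203766; start (x,ẋ)=(0.064300, 0.184300) → end (x,ẋ)=(0.295339, 0.966682)
phase 2: p=0.2490, T=0.657, ωT=2.109036, cosh=4.180823, sinh=4.059468; start (x,ẋ)=(0.295339, 0.966682) → end (x,ẋ)=(1.665192, 4.645379)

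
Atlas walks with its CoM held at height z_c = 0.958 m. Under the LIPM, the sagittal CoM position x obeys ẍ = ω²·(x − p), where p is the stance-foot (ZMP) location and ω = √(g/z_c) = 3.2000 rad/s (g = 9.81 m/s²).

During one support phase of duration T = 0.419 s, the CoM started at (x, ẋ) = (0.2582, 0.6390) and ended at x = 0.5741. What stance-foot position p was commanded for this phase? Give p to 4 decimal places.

ωT = 3.2000·0.419 = 1.340800; cosh(ωT) = 2.041868, sinh(ωT) = 1.780232
x(T) = p + (x₀−p)·cosh(ωT) + (ẋ₀/ω)·sinh(ωT) ⇒ p·(1 − cosh) = x(T) − x₀·cosh − (ẋ₀/ω)·sinh
numerator   = 0.5741 − (0.2582)·2.041868 − (0.6390/3.2000)·1.780232 = -0.308600
denominator = 1 − 2.041868 = -1.041868
p = -0.308600 / -1.041868 = 0.2962

p = 0.2962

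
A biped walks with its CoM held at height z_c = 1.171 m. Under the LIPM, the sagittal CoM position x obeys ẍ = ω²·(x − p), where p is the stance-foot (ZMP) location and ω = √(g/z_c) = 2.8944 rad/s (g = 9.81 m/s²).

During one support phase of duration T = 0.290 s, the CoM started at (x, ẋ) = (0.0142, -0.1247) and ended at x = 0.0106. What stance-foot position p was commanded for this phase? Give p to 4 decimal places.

ωT = 2.8944·0.290 = 0.839376; cosh(ωT) = 1.373451, sinh(ωT) = 0.941471
x(T) = p + (x₀−p)·cosh(ωT) + (ẋ₀/ω)·sinh(ωT) ⇒ p·(1 − cosh) = x(T) − x₀·cosh − (ẋ₀/ω)·sinh
numerator   = 0.0106 − (0.0142)·1.373451 − (-0.1247/2.8944)·0.941471 = 0.031659
denominator = 1 − 1.373451 = -0.373451
p = 0.031659 / -0.373451 = -0.0848

p = -0.0848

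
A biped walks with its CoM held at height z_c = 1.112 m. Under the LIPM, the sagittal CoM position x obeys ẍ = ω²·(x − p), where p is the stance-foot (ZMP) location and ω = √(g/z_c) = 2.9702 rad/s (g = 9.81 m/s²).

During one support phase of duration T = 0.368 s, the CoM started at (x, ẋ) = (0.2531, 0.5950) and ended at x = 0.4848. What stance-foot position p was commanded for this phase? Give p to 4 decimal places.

ωT = 2.9702·0.368 = 1.093034; cosh(ωT) = 1.659254, sinh(ωT) = 1.324056
x(T) = p + (x₀−p)·cosh(ωT) + (ẋ₀/ω)·sinh(ωT) ⇒ p·(1 − cosh) = x(T) − x₀·cosh − (ẋ₀/ω)·sinh
numerator   = 0.4848 − (0.2531)·1.659254 − (0.5950/2.9702)·1.324056 = -0.200396
denominator = 1 − 1.659254 = -0.659254
p = -0.200396 / -0.659254 = 0.3040

p = 0.3040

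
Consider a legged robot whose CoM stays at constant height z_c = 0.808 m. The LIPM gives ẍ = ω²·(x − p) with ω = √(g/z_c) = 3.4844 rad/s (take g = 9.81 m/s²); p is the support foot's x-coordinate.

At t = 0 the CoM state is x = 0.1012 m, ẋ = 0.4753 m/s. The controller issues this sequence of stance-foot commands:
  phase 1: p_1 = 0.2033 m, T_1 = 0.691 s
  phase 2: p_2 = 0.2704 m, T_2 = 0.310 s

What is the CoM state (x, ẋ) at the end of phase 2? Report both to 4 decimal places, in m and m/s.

phase 1: p=0.2033, T=0.691, ωT=2.407720, cosh=5.599315, sinh=5.509294; start (x,ẋ)=(0.101200, 0.475300) → end (x,ẋ)=(0.383122, 0.701383)
phase 2: p=0.2704, T=0.310, ωT=1.080164, cosh=1.642351, sinh=1.302811; start (x,ẋ)=(0.383122, 0.701383) → end (x,ẋ)=(0.717775, 1.663619)

x = 0.7178, ẋ = 1.6636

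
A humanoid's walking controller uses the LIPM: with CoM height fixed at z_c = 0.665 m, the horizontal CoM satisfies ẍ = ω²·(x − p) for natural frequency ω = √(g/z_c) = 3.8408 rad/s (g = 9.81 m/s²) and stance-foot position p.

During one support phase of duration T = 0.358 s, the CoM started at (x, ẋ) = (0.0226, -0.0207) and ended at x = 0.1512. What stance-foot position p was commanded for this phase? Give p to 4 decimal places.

ωT = 3.8408·0.358 = 1.375006; cosh(ωT) = 2.103970, sinh(ωT) = 1.851132
x(T) = p + (x₀−p)·cosh(ωT) + (ẋ₀/ω)·sinh(ωT) ⇒ p·(1 − cosh) = x(T) − x₀·cosh − (ẋ₀/ω)·sinh
numerator   = 0.1512 − (0.0226)·2.103970 − (-0.0207/3.8408)·1.851132 = 0.113627
denominator = 1 − 2.103970 = -1.103970
p = 0.113627 / -1.103970 = -0.1029

p = -0.1029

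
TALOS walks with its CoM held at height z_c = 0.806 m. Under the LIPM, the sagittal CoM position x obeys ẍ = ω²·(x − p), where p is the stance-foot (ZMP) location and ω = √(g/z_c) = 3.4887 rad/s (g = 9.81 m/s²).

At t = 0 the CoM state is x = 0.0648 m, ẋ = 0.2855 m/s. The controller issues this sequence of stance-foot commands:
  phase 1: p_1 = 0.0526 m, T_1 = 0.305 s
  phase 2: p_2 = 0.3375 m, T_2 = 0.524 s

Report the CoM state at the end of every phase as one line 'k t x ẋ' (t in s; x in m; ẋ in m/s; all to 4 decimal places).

phase 1: p=0.0526, T=0.305, ωT=1.064053, cosh=1.621574, sinh=1.276520; start (x,ẋ)=(0.064800, 0.285500) → end (x,ẋ)=(0.176848, 0.517291)
phase 2: p=0.3375, T=0.524, ωT=1.828079, cosh=3.191322, sinh=3.030600; start (x,ẋ)=(0.176848, 0.517291) → end (x,ẋ)=(0.274174, -0.047708)

1 0.3050 0.1768 0.5173
2 0.8290 0.2742 -0.0477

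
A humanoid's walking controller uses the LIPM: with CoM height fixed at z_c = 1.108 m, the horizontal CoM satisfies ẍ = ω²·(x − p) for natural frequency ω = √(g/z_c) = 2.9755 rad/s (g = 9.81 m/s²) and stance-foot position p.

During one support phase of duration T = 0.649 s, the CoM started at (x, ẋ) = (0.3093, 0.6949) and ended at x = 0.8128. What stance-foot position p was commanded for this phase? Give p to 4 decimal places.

p = 0.4223

ωT = 2.9755·0.649 = 1.931099; cosh(ωT) = 3.521039, sinh(ωT) = 3.376050
x(T) = p + (x₀−p)·cosh(ωT) + (ẋ₀/ω)·sinh(ωT) ⇒ p·(1 − cosh) = x(T) − x₀·cosh − (ẋ₀/ω)·sinh
numerator   = 0.8128 − (0.3093)·3.521039 − (0.6949/2.9755)·3.376050 = -1.064702
denominator = 1 − 3.521039 = -2.521039
p = -1.064702 / -2.521039 = 0.4223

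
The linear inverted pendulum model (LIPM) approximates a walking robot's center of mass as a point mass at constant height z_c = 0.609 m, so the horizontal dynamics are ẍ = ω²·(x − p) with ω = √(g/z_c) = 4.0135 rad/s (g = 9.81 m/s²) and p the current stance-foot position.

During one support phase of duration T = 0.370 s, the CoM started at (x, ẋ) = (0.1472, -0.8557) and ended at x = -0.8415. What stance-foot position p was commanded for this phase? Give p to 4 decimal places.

ωT = 4.0135·0.370 = 1.484995; cosh(ωT) = 2.320723, sinh(ωT) = 2.094220
x(T) = p + (x₀−p)·cosh(ωT) + (ẋ₀/ω)·sinh(ωT) ⇒ p·(1 − cosh) = x(T) − x₀·cosh − (ẋ₀/ω)·sinh
numerator   = -0.8415 − (0.1472)·2.320723 − (-0.8557/4.0135)·2.094220 = -0.736611
denominator = 1 − 2.320723 = -1.320723
p = -0.736611 / -1.320723 = 0.5577

p = 0.5577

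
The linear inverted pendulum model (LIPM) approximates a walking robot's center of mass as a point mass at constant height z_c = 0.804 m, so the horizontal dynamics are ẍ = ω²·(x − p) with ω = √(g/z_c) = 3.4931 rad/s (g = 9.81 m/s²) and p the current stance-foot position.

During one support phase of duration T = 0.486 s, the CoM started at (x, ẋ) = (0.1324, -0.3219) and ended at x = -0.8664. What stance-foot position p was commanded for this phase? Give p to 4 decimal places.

ωT = 3.4931·0.486 = 1.697647; cosh(ωT) = 2.822097, sinh(ωT) = 2.638983
x(T) = p + (x₀−p)·cosh(ωT) + (ẋ₀/ω)·sinh(ωT) ⇒ p·(1 − cosh) = x(T) − x₀·cosh − (ẋ₀/ω)·sinh
numerator   = -0.8664 − (0.1324)·2.822097 − (-0.3219/3.4931)·2.638983 = -0.996855
denominator = 1 − 2.822097 = -1.822097
p = -0.996855 / -1.822097 = 0.5471

p = 0.5471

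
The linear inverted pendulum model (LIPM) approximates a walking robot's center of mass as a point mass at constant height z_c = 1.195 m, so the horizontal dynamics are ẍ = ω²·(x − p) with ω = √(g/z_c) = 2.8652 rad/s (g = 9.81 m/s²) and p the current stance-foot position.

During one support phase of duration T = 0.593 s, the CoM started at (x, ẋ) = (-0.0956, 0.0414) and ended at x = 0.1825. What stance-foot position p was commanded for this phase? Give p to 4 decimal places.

p = -0.2270

ωT = 2.8652·0.593 = 1.699064; cosh(ωT) = 2.825839, sinh(ωT) = 2.642985
x(T) = p + (x₀−p)·cosh(ωT) + (ẋ₀/ω)·sinh(ωT) ⇒ p·(1 − cosh) = x(T) − x₀·cosh − (ẋ₀/ω)·sinh
numerator   = 0.1825 − (-0.0956)·2.825839 − (0.0414/2.8652)·2.642985 = 0.414461
denominator = 1 − 2.825839 = -1.825839
p = 0.414461 / -1.825839 = -0.2270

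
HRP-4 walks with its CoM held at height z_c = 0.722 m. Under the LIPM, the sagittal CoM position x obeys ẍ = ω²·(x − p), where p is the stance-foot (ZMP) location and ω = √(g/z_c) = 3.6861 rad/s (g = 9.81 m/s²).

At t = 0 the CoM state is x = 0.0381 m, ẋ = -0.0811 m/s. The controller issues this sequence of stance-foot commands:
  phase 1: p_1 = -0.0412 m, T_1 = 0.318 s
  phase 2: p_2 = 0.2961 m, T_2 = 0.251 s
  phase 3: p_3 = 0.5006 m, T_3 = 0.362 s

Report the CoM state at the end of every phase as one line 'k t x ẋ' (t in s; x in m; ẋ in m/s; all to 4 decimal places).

1 0.3180 0.0670 0.2832
2 0.5690 0.0434 -0.4844
3 0.9310 -0.6600 -3.9617

phase 1: p=-0.0412, T=0.318, ωT=1.172180, cosh=1.769357, sinh=1.459666; start (x,ẋ)=(0.038100, -0.081100) → end (x,ẋ)=(0.066995, 0.283177)
phase 2: p=0.2961, T=0.251, ωT=0.925211, cosh=1.459424, sinh=1.062976; start (x,ẋ)=(0.066995, 0.283177) → end (x,ẋ)=(0.043400, -0.484412)
phase 3: p=0.5006, T=0.362, ωT=1.334368, cosh=2.030460, sinh=1.767136; start (x,ẋ)=(0.043400, -0.484412) → end (x,ẋ)=(-0.659957, -3.961709)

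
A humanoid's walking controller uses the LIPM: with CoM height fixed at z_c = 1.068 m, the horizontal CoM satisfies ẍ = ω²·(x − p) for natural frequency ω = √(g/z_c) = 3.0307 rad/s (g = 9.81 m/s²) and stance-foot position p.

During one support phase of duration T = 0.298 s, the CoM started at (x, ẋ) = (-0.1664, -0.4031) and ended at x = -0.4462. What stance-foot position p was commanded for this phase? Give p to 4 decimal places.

ωT = 3.0307·0.298 = 0.903149; cosh(ωT) = 1.436326, sinh(ωT) = 1.031034
x(T) = p + (x₀−p)·cosh(ωT) + (ẋ₀/ω)·sinh(ωT) ⇒ p·(1 − cosh) = x(T) − x₀·cosh − (ẋ₀/ω)·sinh
numerator   = -0.4462 − (-0.1664)·1.436326 − (-0.4031/3.0307)·1.031034 = -0.070062
denominator = 1 − 1.436326 = -0.436326
p = -0.070062 / -0.436326 = 0.1606

p = 0.1606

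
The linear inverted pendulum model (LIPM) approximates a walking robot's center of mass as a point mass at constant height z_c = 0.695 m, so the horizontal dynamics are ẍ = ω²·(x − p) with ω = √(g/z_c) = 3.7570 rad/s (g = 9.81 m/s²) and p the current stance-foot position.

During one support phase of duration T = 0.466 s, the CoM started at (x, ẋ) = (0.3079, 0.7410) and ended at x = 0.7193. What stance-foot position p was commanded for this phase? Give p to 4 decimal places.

ωT = 3.7570·0.466 = 1.750762; cosh(ωT) = 2.966315, sinh(ωT) = 2.792674
x(T) = p + (x₀−p)·cosh(ωT) + (ẋ₀/ω)·sinh(ωT) ⇒ p·(1 − cosh) = x(T) − x₀·cosh − (ẋ₀/ω)·sinh
numerator   = 0.7193 − (0.3079)·2.966315 − (0.7410/3.7570)·2.792674 = -0.744833
denominator = 1 − 2.966315 = -1.966315
p = -0.744833 / -1.966315 = 0.3788

p = 0.3788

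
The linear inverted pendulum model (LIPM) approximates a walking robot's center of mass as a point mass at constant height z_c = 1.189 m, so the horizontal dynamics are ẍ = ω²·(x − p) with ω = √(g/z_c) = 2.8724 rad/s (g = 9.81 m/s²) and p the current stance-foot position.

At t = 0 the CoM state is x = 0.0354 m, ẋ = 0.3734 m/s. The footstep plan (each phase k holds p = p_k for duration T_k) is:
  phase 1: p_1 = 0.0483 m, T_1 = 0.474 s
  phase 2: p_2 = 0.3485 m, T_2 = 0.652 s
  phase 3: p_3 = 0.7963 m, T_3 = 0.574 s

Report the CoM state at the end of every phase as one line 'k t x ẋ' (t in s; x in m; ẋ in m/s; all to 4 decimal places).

phase 1: p=0.0483, T=0.474, ωT=1.361518, cosh=2.079191, sinh=1.822920; start (x,ẋ)=(0.035400, 0.373400) → end (x,ẋ)=(0.258450, 0.708824)
phase 2: p=0.3485, T=0.652, ωT=1.872805, cosh=3.330106, sinh=3.176414; start (x,ẋ)=(0.258450, 0.708824) → end (x,ẋ)=(0.832470, 1.538851)
phase 3: p=0.7963, T=0.574, ωT=1.648758, cosh=2.696402, sinh=2.504113; start (x,ẋ)=(0.832470, 1.538851) → end (x,ẋ)=(2.235376, 4.409527)

1 0.4740 0.2585 0.7088
2 1.1260 0.8325 1.5389
3 1.7000 2.2354 4.4095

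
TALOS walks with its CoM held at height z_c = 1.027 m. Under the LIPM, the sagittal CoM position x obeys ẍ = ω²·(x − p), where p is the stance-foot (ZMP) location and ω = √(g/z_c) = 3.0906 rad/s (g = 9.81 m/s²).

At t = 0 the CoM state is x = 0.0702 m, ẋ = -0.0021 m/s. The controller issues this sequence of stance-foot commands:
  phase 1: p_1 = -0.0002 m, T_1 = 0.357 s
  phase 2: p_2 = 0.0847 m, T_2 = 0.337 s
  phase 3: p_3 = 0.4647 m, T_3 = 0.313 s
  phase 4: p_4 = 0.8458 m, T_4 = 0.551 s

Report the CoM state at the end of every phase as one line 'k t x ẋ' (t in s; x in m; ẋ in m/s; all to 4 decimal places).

1 0.3570 0.1167 0.2883
2 0.6940 0.2513 0.5819
3 1.0070 0.3554 0.1339
4 1.5580 -0.4301 -3.6428

phase 1: p=-0.0002, T=0.357, ωT=1.103344, cosh=1.672995, sinh=1.341235; start (x,ẋ)=(0.070200, -0.002100) → end (x,ẋ)=(0.116667, 0.288310)
phase 2: p=0.0847, T=0.337, ωT=1.041532, cosh=1.593234, sinh=1.240321; start (x,ẋ)=(0.116667, 0.288310) → end (x,ẋ)=(0.251336, 0.581888)
phase 3: p=0.4647, T=0.313, ωT=0.967358, cosh=1.505535, sinh=1.125449; start (x,ẋ)=(0.251336, 0.581888) → end (x,ẋ)=(0.355369, 0.133907)
phase 4: p=0.8458, T=0.551, ωT=1.702921, cosh=2.836054, sinh=2.653904; start (x,ẋ)=(0.355369, 0.133907) → end (x,ẋ)=(-0.430101, -3.642818)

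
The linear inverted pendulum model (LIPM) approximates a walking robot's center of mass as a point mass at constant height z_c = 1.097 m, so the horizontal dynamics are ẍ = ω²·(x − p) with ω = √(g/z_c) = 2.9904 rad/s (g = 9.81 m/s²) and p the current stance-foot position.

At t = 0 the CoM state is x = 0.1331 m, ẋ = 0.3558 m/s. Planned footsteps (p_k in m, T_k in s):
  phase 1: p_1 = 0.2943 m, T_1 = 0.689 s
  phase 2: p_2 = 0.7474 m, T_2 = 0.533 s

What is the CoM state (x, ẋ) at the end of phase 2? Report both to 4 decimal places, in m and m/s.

phase 1: p=0.2943, T=0.689, ωT=2.060386, cosh=3.988200, sinh=3.860795; start (x,ẋ)=(0.133100, 0.355800) → end (x,ẋ)=(0.110762, -0.442104)
phase 2: p=0.7474, T=0.533, ωT=1.593883, cosh=2.562982, sinh=2.359846; start (x,ẋ)=(0.110762, -0.442104) → end (x,ẋ)=(-1.233173, -5.625784)

x = -1.2332, ẋ = -5.6258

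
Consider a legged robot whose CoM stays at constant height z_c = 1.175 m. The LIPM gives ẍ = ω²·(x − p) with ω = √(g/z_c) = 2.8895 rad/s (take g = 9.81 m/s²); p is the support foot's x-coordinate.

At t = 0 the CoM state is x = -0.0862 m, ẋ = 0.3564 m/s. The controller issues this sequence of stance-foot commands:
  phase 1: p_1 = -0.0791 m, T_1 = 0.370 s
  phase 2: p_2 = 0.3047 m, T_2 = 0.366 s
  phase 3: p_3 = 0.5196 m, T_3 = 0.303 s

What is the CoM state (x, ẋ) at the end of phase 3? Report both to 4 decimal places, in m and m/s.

x = 0.0297, ẋ = -0.9776

phase 1: p=-0.0791, T=0.370, ωT=1.069115, cosh=1.628056, sinh=1.284744; start (x,ẋ)=(-0.086200, 0.356400) → end (x,ẋ)=(0.067805, 0.553882)
phase 2: p=0.3047, T=0.366, ωT=1.057557, cosh=1.613316, sinh=1.266012; start (x,ẋ)=(0.067805, 0.553882) → end (x,ẋ)=(0.165193, 0.026992)
phase 3: p=0.5196, T=0.303, ωT=0.875518, cosh=1.408383, sinh=0.991737; start (x,ẋ)=(0.165193, 0.026992) → end (x,ẋ)=(0.029724, -0.977582)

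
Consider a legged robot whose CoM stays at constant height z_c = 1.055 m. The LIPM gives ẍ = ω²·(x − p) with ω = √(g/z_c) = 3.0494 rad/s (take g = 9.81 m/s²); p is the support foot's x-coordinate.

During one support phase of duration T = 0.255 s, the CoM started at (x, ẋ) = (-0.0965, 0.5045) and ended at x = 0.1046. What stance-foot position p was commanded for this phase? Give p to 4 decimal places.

p = -0.2824

ωT = 3.0494·0.255 = 0.777597; cosh(ωT) = 1.317873, sinh(ωT) = 0.858364
x(T) = p + (x₀−p)·cosh(ωT) + (ẋ₀/ω)·sinh(ωT) ⇒ p·(1 − cosh) = x(T) − x₀·cosh − (ẋ₀/ω)·sinh
numerator   = 0.1046 − (-0.0965)·1.317873 − (0.5045/3.0494)·0.858364 = 0.089765
denominator = 1 − 1.317873 = -0.317873
p = 0.089765 / -0.317873 = -0.2824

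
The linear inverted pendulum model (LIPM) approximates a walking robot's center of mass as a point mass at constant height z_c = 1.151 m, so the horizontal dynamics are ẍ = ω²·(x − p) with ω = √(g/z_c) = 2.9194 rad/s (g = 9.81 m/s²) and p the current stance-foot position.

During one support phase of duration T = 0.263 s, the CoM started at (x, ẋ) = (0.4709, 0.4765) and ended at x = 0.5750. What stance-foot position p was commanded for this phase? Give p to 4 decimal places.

p = 0.5804

ωT = 2.9194·0.263 = 0.767802; cosh(ωT) = 1.309528, sinh(ωT) = 0.845496
x(T) = p + (x₀−p)·cosh(ωT) + (ẋ₀/ω)·sinh(ωT) ⇒ p·(1 − cosh) = x(T) − x₀·cosh − (ẋ₀/ω)·sinh
numerator   = 0.5750 − (0.4709)·1.309528 − (0.4765/2.9194)·0.845496 = -0.179657
denominator = 1 − 1.309528 = -0.309528
p = -0.179657 / -0.309528 = 0.5804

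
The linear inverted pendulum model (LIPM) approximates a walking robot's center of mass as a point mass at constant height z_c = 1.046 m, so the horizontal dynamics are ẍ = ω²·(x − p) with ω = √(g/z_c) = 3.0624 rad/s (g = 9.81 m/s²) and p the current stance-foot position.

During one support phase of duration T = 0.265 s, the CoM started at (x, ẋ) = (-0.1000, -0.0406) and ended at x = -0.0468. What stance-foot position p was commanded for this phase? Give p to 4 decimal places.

p = -0.2874

ωT = 3.0624·0.265 = 0.811536; cosh(ωT) = 1.347769, sinh(ωT) = 0.903594
x(T) = p + (x₀−p)·cosh(ωT) + (ẋ₀/ω)·sinh(ωT) ⇒ p·(1 − cosh) = x(T) − x₀·cosh − (ẋ₀/ω)·sinh
numerator   = -0.0468 − (-0.1000)·1.347769 − (-0.0406/3.0624)·0.903594 = 0.099956
denominator = 1 − 1.347769 = -0.347769
p = 0.099956 / -0.347769 = -0.2874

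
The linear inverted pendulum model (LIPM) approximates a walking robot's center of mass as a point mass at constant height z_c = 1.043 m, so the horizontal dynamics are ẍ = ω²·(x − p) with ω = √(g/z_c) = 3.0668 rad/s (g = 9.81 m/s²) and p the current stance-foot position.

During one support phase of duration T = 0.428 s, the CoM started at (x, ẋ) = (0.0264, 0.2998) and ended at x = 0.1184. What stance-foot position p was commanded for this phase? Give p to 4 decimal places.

p = 0.1034

ωT = 3.0668·0.428 = 1.312590; cosh(ωT) = 1.992454, sinh(ωT) = 1.723332
x(T) = p + (x₀−p)·cosh(ωT) + (ẋ₀/ω)·sinh(ωT) ⇒ p·(1 − cosh) = x(T) − x₀·cosh − (ẋ₀/ω)·sinh
numerator   = 0.1184 − (0.0264)·1.992454 − (0.2998/3.0668)·1.723332 = -0.102668
denominator = 1 − 1.992454 = -0.992454
p = -0.102668 / -0.992454 = 0.1034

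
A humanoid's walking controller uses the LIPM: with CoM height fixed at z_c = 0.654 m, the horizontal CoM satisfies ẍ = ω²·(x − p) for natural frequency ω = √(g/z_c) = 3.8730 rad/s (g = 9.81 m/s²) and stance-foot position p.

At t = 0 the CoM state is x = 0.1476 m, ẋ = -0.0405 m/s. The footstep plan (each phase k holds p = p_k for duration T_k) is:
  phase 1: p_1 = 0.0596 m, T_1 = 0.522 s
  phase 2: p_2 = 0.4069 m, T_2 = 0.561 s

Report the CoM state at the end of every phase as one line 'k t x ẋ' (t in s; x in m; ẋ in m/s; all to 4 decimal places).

phase 1: p=0.0596, T=0.522, ωT=2.021706, cosh=3.841813, sinh=3.709383; start (x,ẋ)=(0.147600, -0.040500) → end (x,ẋ)=(0.358890, 1.108653)
phase 2: p=0.4069, T=0.561, ωT=2.172753, cosh=4.448146, sinh=4.334283; start (x,ẋ)=(0.358890, 1.108653) → end (x,ẋ)=(1.434043, 4.125532)

1 0.5220 0.3589 1.1087
2 1.0830 1.4340 4.1255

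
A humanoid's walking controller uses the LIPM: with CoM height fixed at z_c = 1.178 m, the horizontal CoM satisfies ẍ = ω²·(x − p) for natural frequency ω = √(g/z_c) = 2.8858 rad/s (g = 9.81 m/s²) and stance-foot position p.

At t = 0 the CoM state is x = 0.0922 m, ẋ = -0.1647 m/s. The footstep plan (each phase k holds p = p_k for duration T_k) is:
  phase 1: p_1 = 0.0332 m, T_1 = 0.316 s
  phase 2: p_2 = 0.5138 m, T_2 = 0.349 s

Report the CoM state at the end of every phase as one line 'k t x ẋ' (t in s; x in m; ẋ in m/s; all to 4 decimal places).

1 0.3160 0.0589 -0.0604
2 0.6650 -0.2168 -1.6509

phase 1: p=0.0332, T=0.316, ωT=0.911913, cosh=1.445417, sinh=1.043662; start (x,ẋ)=(0.092200, -0.164700) → end (x,ẋ)=(0.058915, -0.060364)
phase 2: p=0.5138, T=0.349, ωT=1.007144, cosh=1.551516, sinh=1.186255; start (x,ẋ)=(0.058915, -0.060364) → end (x,ẋ)=(-0.216775, -1.650861)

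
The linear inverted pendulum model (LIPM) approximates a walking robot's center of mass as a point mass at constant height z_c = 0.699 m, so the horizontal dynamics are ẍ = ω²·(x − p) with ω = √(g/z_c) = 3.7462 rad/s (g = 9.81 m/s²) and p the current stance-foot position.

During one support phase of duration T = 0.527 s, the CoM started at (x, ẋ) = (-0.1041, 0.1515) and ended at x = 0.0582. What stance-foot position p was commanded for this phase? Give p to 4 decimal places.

ωT = 3.7462·0.527 = 1.974247; cosh(ωT) = 3.670032, sinh(ωT) = 3.531166
x(T) = p + (x₀−p)·cosh(ωT) + (ẋ₀/ω)·sinh(ωT) ⇒ p·(1 − cosh) = x(T) − x₀·cosh − (ẋ₀/ω)·sinh
numerator   = 0.0582 − (-0.1041)·3.670032 − (0.1515/3.7462)·3.531166 = 0.297447
denominator = 1 − 3.670032 = -2.670032
p = 0.297447 / -2.670032 = -0.1114

p = -0.1114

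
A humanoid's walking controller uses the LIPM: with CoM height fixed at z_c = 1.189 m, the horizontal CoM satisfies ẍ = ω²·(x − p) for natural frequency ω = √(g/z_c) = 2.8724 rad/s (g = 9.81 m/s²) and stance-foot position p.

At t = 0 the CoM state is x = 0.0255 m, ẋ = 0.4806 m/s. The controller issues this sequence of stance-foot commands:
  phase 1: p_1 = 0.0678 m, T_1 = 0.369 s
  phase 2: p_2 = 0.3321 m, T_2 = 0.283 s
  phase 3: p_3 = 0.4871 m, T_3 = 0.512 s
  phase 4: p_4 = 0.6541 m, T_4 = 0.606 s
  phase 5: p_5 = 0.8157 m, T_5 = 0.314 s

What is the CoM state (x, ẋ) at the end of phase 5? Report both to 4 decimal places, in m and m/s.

phase 1: p=0.0678, T=0.369, ωT=1.059916, cosh=1.616306, sinh=1.269821; start (x,ẋ)=(0.025500, 0.480600) → end (x,ẋ)=(0.211892, 0.622510)
phase 2: p=0.3321, T=0.283, ωT=0.812889, cosh=1.348993, sinh=0.905419; start (x,ẋ)=(0.211892, 0.622510) → end (x,ẋ)=(0.366164, 0.527135)
phase 3: p=0.4871, T=0.512, ωT=1.470669, cosh=2.290958, sinh=2.061187; start (x,ẋ)=(0.366164, 0.527135) → end (x,ẋ)=(0.588304, 0.491638)
phase 4: p=0.6541, T=0.606, ωT=1.740674, cosh=2.938295, sinh=2.762892; start (x,ẋ)=(0.588304, 0.491638) → end (x,ẋ)=(0.933668, 0.922415)
phase 5: p=0.8157, T=0.314, ωT=0.901934, cosh=1.435074, sinh=1.029290; start (x,ẋ)=(0.933668, 0.922415) → end (x,ẋ)=(1.315529, 1.672509)

x = 1.3155, ẋ = 1.6725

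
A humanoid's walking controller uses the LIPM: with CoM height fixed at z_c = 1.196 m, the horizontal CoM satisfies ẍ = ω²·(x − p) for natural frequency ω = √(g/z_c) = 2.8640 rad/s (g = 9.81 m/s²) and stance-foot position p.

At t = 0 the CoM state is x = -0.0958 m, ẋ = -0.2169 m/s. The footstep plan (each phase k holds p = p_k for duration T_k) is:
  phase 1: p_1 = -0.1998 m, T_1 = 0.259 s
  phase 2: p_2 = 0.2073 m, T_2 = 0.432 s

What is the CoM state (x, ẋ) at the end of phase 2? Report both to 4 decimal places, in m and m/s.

x = -0.4385, ẋ = -1.5825

phase 1: p=-0.1998, T=0.259, ωT=0.741776, cosh=1.287964, sinh=0.811697; start (x,ẋ)=(-0.095800, -0.216900) → end (x,ẋ)=(-0.127324, -0.037591)
phase 2: p=0.2073, T=0.432, ωT=1.237248, cosh=1.868149, sinh=1.577967; start (x,ẋ)=(-0.127324, -0.037591) → end (x,ẋ)=(-0.438539, -1.582492)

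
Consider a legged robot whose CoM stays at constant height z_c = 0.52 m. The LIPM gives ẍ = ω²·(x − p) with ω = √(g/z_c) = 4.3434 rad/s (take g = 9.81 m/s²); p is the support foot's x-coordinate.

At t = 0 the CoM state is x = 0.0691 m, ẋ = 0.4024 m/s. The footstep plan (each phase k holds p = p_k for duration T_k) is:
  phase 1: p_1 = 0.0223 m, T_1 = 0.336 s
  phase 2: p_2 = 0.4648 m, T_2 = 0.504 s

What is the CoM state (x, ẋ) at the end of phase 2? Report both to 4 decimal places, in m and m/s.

phase 1: p=0.0223, T=0.336, ωT=1.459382, cosh=2.267840, sinh=2.035461; start (x,ẋ)=(0.069100, 0.402400) → end (x,ẋ)=(0.317013, 1.326329)
phase 2: p=0.4648, T=0.504, ωT=2.189074, cosh=4.519480, sinh=4.407459; start (x,ẋ)=(0.317013, 1.326329) → end (x,ẋ)=(1.142770, 3.165176)

x = 1.1428, ẋ = 3.1652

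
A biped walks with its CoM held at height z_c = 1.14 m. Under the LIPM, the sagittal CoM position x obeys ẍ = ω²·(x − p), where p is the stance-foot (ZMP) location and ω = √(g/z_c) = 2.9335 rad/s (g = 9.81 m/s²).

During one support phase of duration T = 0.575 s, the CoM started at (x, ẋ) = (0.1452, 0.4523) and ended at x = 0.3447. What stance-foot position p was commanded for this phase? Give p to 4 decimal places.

p = 0.2582

ωT = 2.9335·0.575 = 1.686762; cosh(ωT) = 2.793541, sinh(ωT) = 2.608423
x(T) = p + (x₀−p)·cosh(ωT) + (ẋ₀/ω)·sinh(ωT) ⇒ p·(1 − cosh) = x(T) − x₀·cosh − (ẋ₀/ω)·sinh
numerator   = 0.3447 − (0.1452)·2.793541 − (0.4523/2.9335)·2.608423 = -0.463100
denominator = 1 − 2.793541 = -1.793541
p = -0.463100 / -1.793541 = 0.2582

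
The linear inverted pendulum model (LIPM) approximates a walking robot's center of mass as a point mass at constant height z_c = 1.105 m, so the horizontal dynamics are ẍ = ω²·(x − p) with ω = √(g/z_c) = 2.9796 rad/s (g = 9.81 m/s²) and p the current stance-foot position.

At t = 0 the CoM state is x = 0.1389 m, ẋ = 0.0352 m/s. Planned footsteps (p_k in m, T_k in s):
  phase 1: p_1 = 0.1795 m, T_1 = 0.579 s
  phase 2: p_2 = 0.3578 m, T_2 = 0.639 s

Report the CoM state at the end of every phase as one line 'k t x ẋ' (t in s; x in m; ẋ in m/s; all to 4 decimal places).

1 0.5790 0.0940 -0.2268
2 1.2180 -0.7969 -3.3574

phase 1: p=0.1795, T=0.579, ωT=1.725188, cosh=2.895859, sinh=2.717720; start (x,ẋ)=(0.138900, 0.035200) → end (x,ẋ)=(0.094034, -0.226833)
phase 2: p=0.3578, T=0.639, ωT=1.903964, cosh=3.430715, sinh=3.281738; start (x,ẋ)=(0.094034, -0.226833) → end (x,ẋ)=(-0.796939, -3.357370)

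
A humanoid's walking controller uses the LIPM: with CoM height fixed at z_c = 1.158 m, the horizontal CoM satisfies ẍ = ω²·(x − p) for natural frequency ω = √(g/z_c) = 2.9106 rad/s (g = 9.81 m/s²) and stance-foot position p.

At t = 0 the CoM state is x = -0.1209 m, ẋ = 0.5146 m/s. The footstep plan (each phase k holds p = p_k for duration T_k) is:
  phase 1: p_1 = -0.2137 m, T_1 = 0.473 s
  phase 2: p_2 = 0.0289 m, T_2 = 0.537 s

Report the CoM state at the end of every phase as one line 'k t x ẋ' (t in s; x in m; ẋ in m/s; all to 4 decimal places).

phase 1: p=-0.2137, T=0.473, ωT=1.376714, cosh=2.107134, sinh=1.854727; start (x,ẋ)=(-0.120900, 0.514600) → end (x,ẋ)=(0.309762, 1.585300)
phase 2: p=0.0289, T=0.537, ωT=1.562992, cosh=2.491295, sinh=2.281787; start (x,ẋ)=(0.309762, 1.585300) → end (x,ẋ)=(1.971417, 5.814754)

1 0.4730 0.3098 1.5853
2 1.0100 1.9714 5.8148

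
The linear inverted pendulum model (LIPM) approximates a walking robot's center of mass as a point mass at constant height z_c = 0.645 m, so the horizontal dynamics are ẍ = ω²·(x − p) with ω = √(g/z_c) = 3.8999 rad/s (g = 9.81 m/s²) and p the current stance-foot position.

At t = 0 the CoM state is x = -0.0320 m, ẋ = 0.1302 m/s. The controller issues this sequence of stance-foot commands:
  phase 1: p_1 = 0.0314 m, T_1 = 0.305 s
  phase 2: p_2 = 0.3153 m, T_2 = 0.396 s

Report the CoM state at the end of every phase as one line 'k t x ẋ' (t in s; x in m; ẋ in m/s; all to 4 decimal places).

phase 1: p=0.0314, T=0.305, ωT=1.189469, cosh=1.794860, sinh=1.490478; start (x,ẋ)=(-0.032000, 0.130200) → end (x,ẋ)=(-0.032634, -0.134835)
phase 2: p=0.3153, T=0.396, ωT=1.544360, cosh=2.449211, sinh=2.235763; start (x,ẋ)=(-0.032634, -0.134835) → end (x,ẋ)=(-0.614163, -3.363963)

1 0.3050 -0.0326 -0.1348
2 0.7010 -0.6142 -3.3640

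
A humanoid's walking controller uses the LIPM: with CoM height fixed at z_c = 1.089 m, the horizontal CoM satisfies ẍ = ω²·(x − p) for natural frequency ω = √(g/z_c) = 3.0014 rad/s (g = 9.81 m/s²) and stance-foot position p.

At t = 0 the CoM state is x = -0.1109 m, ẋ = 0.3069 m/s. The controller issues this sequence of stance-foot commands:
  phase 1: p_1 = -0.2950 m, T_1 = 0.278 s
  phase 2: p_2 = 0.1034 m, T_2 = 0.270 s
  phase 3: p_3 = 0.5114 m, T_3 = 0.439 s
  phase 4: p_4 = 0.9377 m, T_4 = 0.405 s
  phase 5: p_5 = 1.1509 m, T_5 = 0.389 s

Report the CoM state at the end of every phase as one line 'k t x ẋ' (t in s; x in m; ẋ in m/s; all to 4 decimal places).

phase 1: p=-0.2950, T=0.278, ωT=0.834389, cosh=1.368773, sinh=0.934634; start (x,ẋ)=(-0.110900, 0.306900) → end (x,ẋ)=(0.052560, 0.936515)
phase 2: p=0.1034, T=0.270, ωT=0.810378, cosh=1.346724, sinh=0.902034; start (x,ẋ)=(0.052560, 0.936515) → end (x,ẋ)=(0.316390, 1.123584)
phase 3: p=0.5114, T=0.439, ωT=1.317615, cosh=2.001138, sinh=1.733365; start (x,ẋ)=(0.316390, 1.123584) → end (x,ẋ)=(0.770049, 1.233904)
phase 4: p=0.9377, T=0.405, ωT=1.215567, cosh=1.834374, sinh=1.537832; start (x,ẋ)=(0.770049, 1.233904) → end (x,ẋ)=(1.262383, 1.489625)
phase 5: p=1.1509, T=0.389, ωT=1.167545, cosh=1.762611, sinh=1.451481; start (x,ẋ)=(1.262383, 1.489625) → end (x,ẋ)=(2.067786, 3.111303)

1 0.2780 0.0526 0.9365
2 0.5480 0.3164 1.1236
3 0.9870 0.7700 1.2339
4 1.3920 1.2624 1.4896
5 1.7810 2.0678 3.1113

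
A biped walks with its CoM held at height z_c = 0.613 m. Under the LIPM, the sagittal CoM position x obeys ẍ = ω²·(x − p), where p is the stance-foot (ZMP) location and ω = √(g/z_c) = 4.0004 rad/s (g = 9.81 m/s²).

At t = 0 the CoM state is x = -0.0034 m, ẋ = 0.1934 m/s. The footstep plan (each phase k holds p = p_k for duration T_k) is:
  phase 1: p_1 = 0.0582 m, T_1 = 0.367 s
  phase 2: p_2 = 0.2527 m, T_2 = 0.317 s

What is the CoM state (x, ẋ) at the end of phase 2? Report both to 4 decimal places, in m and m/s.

phase 1: p=0.0582, T=0.367, ωT=1.468147, cosh=2.285767, sinh=2.055415; start (x,ẋ)=(-0.003400, 0.193400) → end (x,ẋ)=(0.016766, -0.064438)
phase 2: p=0.2527, T=0.317, ωT=1.268127, cosh=1.917773, sinh=1.636415; start (x,ẋ)=(0.016766, -0.064438) → end (x,ẋ)=(-0.226127, -1.668074)

x = -0.2261, ẋ = -1.6681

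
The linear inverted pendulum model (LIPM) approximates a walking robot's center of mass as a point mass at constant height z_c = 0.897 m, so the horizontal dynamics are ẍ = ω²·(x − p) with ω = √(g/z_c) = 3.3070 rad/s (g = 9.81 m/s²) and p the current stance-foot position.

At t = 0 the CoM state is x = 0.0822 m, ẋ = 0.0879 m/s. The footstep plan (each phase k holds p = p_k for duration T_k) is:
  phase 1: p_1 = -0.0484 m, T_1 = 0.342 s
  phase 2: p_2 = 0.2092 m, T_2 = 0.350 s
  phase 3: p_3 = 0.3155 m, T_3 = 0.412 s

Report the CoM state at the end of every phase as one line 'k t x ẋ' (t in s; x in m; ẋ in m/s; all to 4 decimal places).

1 0.3420 0.2119 0.7498
2 0.6920 0.5390 1.3236
3 1.1040 1.5111 4.1035

phase 1: p=-0.0484, T=0.342, ωT=1.130994, cosh=1.710724, sinh=1.388011; start (x,ẋ)=(0.082200, 0.087900) → end (x,ẋ)=(0.211914, 0.749847)
phase 2: p=0.2092, T=0.350, ωT=1.157450, cosh=1.748048, sinh=1.433761; start (x,ẋ)=(0.211914, 0.749847) → end (x,ẋ)=(0.539043, 1.323635)
phase 3: p=0.3155, T=0.412, ωT=1.362484, cosh=2.080954, sinh=1.824930; start (x,ẋ)=(0.539043, 1.323635) → end (x,ẋ)=(1.511115, 4.103513)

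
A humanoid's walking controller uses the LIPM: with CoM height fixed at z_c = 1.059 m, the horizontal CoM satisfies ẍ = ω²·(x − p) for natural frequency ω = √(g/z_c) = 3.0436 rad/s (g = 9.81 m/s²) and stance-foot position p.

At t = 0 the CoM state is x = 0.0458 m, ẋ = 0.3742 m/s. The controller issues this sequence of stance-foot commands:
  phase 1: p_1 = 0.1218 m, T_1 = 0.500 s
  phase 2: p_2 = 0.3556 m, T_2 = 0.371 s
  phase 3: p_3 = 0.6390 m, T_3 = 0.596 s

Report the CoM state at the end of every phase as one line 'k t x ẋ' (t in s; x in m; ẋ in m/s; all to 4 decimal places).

phase 1: p=0.1218, T=0.500, ωT=1.521800, cosh=2.399391, sinh=2.181072; start (x,ẋ)=(0.045800, 0.374200) → end (x,ẋ)=(0.207602, 0.393340)
phase 2: p=0.3556, T=0.371, ωT=1.129176, cosh=1.708203, sinh=1.384903; start (x,ẋ)=(0.207602, 0.393340) → end (x,ẋ)=(0.281767, 0.048078)
phase 3: p=0.6390, T=0.596, ωT=1.813986, cosh=3.148927, sinh=2.985923; start (x,ẋ)=(0.281767, 0.048078) → end (x,ẋ)=(-0.438734, -3.095125)

1 0.5000 0.2076 0.3933
2 0.8710 0.2818 0.0481
3 1.4670 -0.4387 -3.0951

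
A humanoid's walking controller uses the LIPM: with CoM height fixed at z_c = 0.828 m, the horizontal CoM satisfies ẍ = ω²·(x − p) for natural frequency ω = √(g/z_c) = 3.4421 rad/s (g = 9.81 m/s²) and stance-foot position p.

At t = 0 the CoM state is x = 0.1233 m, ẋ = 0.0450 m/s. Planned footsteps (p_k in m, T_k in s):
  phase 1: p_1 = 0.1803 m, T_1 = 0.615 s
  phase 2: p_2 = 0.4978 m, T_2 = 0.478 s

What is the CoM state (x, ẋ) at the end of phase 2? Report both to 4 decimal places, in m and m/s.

x = -1.3018, ẋ = -5.9779

phase 1: p=0.1803, T=0.615, ωT=2.116891, cosh=4.212843, sinh=4.092438; start (x,ẋ)=(0.123300, 0.045000) → end (x,ẋ)=(-0.006330, -0.613357)
phase 2: p=0.4978, T=0.478, ωT=1.645324, cosh=2.687819, sinh=2.494869; start (x,ẋ)=(-0.006330, -0.613357) → end (x,ẋ)=(-1.301777, -5.977853)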